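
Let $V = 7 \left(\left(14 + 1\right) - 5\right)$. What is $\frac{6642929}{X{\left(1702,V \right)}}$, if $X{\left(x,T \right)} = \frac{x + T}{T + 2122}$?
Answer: $\frac{3640325092}{443} \approx 8.2174 \cdot 10^{6}$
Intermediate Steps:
$V = 70$ ($V = 7 \left(15 - 5\right) = 7 \cdot 10 = 70$)
$X{\left(x,T \right)} = \frac{T + x}{2122 + T}$
$\frac{6642929}{X{\left(1702,V \right)}} = \frac{6642929}{\frac{1}{2122 + 70} \left(70 + 1702\right)} = \frac{6642929}{\frac{1}{2192} \cdot 1772} = \frac{6642929}{\frac{443}{548}} = 6642929 \cdot \frac{548}{443} = \frac{3640325092}{443}$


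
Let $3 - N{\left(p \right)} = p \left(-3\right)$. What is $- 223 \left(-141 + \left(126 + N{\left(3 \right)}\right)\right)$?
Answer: $669$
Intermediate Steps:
$N{\left(p \right)} = 3 + 3 p$ ($N{\left(p \right)} = 3 - p \left(-3\right) = 3 - - 3 p = 3 + 3 p$)
$- 223 \left(-141 + \left(126 + N{\left(3 \right)}\right)\right) = - 223 \left(-141 + \left(126 + \left(3 + 3 \cdot 3\right)\right)\right) = - 223 \left(-141 + \left(126 + \left(3 + 9\right)\right)\right) = - 223 \left(-141 + \left(126 + 12\right)\right) = - 223 \left(-141 + 138\right) = \left(-223\right) \left(-3\right) = 669$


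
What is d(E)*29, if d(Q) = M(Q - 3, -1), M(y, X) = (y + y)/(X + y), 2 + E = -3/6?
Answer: 638/13 ≈ 49.077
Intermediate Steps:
E = -5/2 (E = -2 - 3/6 = -2 - 3*1/6 = -2 - 1/2 = -5/2 ≈ -2.5000)
M(y, X) = 2*y/(X + y) (M(y, X) = (2*y)/(X + y) = 2*y/(X + y))
d(Q) = 2*(-3 + Q)/(-4 + Q) (d(Q) = 2*(Q - 3)/(-1 + (Q - 3)) = 2*(-3 + Q)/(-1 + (-3 + Q)) = 2*(-3 + Q)/(-4 + Q))
d(E)*29 = (2*(-3 - 5/2)/(-4 - 5/2))*29 = (2*(-11/2)/(-13/2))*29 = (2*(-2/13)*(-11/2))*29 = (22/13)*29 = 638/13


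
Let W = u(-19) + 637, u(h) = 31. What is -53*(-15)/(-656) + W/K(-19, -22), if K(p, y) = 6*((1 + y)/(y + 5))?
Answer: 3674683/41328 ≈ 88.915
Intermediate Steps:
W = 668 (W = 31 + 637 = 668)
K(p, y) = 6*(1 + y)/(5 + y) (K(p, y) = 6*((1 + y)/(5 + y)) = 6*(1 + y)/(5 + y))
-53*(-15)/(-656) + W/K(-19, -22) = -53*(-15)/(-656) + 668/((6*(1 - 22)/(5 - 22))) = 795*(-1/656) + 668/((6*(-21)/(-17))) = -795/656 + 668/((6*(-1/17)*(-21))) = -795/656 + 668/(126/17) = -795/656 + 668*(17/126) = -795/656 + 5678/63 = 3674683/41328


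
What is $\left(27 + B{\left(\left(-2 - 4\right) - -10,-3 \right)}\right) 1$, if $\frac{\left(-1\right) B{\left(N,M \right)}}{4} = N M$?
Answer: $75$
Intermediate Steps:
$B{\left(N,M \right)} = - 4 M N$ ($B{\left(N,M \right)} = - 4 N M = - 4 M N$)
$\left(27 + B{\left(\left(-2 - 4\right) - -10,-3 \right)}\right) 1 = \left(27 - - 12 \left(\left(-2 - 4\right) - -10\right)\right) 1 = \left(27 - - 12 \left(-6 + 10\right)\right) 1 = \left(27 - \left(-12\right) 4\right) 1 = \left(27 + 48\right) 1 = 75 \cdot 1 = 75$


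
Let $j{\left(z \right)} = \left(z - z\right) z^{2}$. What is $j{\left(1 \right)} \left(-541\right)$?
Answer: $0$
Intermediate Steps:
$j{\left(z \right)} = 0$ ($j{\left(z \right)} = 0 z^{2} = 0$)
$j{\left(1 \right)} \left(-541\right) = 0 \left(-541\right) = 0$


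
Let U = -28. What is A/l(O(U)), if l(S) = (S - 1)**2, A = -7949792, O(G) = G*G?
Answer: -7949792/613089 ≈ -12.967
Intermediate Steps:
O(G) = G**2
l(S) = (-1 + S)**2
A/l(O(U)) = -7949792/(-1 + (-28)**2)**2 = -7949792/(-1 + 784)**2 = -7949792/(783**2) = -7949792/613089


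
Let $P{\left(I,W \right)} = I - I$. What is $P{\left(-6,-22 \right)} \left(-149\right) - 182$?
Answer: $-182$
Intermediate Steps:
$P{\left(I,W \right)} = 0$
$P{\left(-6,-22 \right)} \left(-149\right) - 182 = 0 \left(-149\right) - 182 = 0 - 182 = -182$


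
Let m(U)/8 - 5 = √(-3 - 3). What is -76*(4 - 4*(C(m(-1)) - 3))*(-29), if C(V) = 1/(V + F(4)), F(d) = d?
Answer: 175484/5 + 152*I*√6/5 ≈ 35097.0 + 74.464*I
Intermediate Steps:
m(U) = 40 + 8*I*√6 (m(U) = 40 + 8*√(-3 - 3) = 40 + 8*√(-6) = 40 + 8*(I*√6) = 40 + 8*I*√6)
C(V) = 1/(4 + V) (C(V) = 1/(V + 4) = 1/(4 + V))
-76*(4 - 4*(C(m(-1)) - 3))*(-29) = -76*(4 - 4*(1/(4 + (40 + 8*I*√6)) - 3))*(-29) = -76*(4 - 4*(1/(44 + 8*I*√6) - 3))*(-29) = -76*(4 - 4*(-3 + 1/(44 + 8*I*√6)))*(-29) = -76*(4 - (-12 + 4/(44 + 8*I*√6)))*(-29) = -76*(4 + (12 - 4/(44 + 8*I*√6)))*(-29) = -76*(16 - 4/(44 + 8*I*√6))*(-29) = (-1216 + 304/(44 + 8*I*√6))*(-29) = 35264 - 8816/(44 + 8*I*√6)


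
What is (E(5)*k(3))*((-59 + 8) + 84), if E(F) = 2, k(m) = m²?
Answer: 594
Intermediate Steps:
(E(5)*k(3))*((-59 + 8) + 84) = (2*3²)*((-59 + 8) + 84) = (2*9)*(-51 + 84) = 18*33 = 594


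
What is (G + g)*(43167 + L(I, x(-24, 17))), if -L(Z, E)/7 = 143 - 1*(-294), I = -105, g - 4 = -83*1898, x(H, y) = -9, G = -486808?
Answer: -25843108504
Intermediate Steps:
g = -157530 (g = 4 - 83*1898 = 4 - 157534 = -157530)
L(Z, E) = -3059 (L(Z, E) = -7*(143 - 1*(-294)) = -7*(143 + 294) = -7*437 = -3059)
(G + g)*(43167 + L(I, x(-24, 17))) = (-486808 - 157530)*(43167 - 3059) = -644338*40108 = -25843108504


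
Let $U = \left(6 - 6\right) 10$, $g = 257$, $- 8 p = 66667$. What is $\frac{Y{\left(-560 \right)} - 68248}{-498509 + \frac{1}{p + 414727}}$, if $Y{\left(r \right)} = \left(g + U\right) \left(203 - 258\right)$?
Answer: $\frac{89279802689}{540242345611} \approx 0.16526$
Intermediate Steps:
$p = - \frac{66667}{8}$ ($p = \left(- \frac{1}{8}\right) 66667 = - \frac{66667}{8} \approx -8333.4$)
$U = 0$ ($U = 0 \cdot 10 = 0$)
$Y{\left(r \right)} = -14135$ ($Y{\left(r \right)} = \left(257 + 0\right) \left(203 - 258\right) = 257 \left(-55\right) = -14135$)
$\frac{Y{\left(-560 \right)} - 68248}{-498509 + \frac{1}{p + 414727}} = \frac{-14135 - 68248}{-498509 + \frac{1}{- \frac{66667}{8} + 414727}} = - \frac{82383}{-498509 + \frac{1}{\frac{3251149}{8}}} = - \frac{82383}{-498509 + \frac{8}{3251149}} = - \frac{82383}{- \frac{1620727036833}{3251149}} = \left(-82383\right) \left(- \frac{3251149}{1620727036833}\right) = \frac{89279802689}{540242345611}$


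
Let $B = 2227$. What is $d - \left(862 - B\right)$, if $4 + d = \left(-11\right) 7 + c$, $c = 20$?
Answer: $1304$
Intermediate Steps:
$d = -61$ ($d = -4 + \left(\left(-11\right) 7 + 20\right) = -4 + \left(-77 + 20\right) = -4 - 57 = -61$)
$d - \left(862 - B\right) = -61 - \left(862 - 2227\right) = -61 - -1365 = -61 + 1365 = 1304$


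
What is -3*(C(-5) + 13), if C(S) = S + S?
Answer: -9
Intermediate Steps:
C(S) = 2*S
-3*(C(-5) + 13) = -3*(2*(-5) + 13) = -3*(-10 + 13) = -3*3 = -9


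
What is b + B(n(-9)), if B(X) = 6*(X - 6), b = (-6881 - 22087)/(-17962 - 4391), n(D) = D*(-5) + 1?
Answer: 1797896/7451 ≈ 241.30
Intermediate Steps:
n(D) = 1 - 5*D (n(D) = -5*D + 1 = 1 - 5*D)
b = 9656/7451 (b = -28968/(-22353) = -28968*(-1/22353) = 9656/7451 ≈ 1.2959)
B(X) = -36 + 6*X (B(X) = 6*(-6 + X) = -36 + 6*X)
b + B(n(-9)) = 9656/7451 + (-36 + 6*(1 - 5*(-9))) = 9656/7451 + (-36 + 6*(1 + 45)) = 9656/7451 + (-36 + 6*46) = 9656/7451 + (-36 + 276) = 9656/7451 + 240 = 1797896/7451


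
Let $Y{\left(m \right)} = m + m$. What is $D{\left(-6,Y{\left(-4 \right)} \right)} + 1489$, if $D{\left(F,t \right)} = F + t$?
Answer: $1475$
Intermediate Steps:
$Y{\left(m \right)} = 2 m$
$D{\left(-6,Y{\left(-4 \right)} \right)} + 1489 = \left(-6 + 2 \left(-4\right)\right) + 1489 = \left(-6 - 8\right) + 1489 = -14 + 1489 = 1475$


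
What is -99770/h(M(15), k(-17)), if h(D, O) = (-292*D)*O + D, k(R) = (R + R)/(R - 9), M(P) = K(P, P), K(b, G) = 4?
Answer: 648505/9902 ≈ 65.492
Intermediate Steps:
M(P) = 4
k(R) = 2*R/(-9 + R) (k(R) = (2*R)/(-9 + R) = 2*R/(-9 + R))
h(D, O) = D - 292*D*O (h(D, O) = -292*D*O + D = D - 292*D*O)
-99770/h(M(15), k(-17)) = -99770*1/(4*(1 - 584*(-17)/(-9 - 17))) = -99770*1/(4*(1 - 584*(-17)/(-26))) = -99770*1/(4*(1 - 584*(-17)*(-1)/26)) = -99770*1/(4*(1 - 292*17/13)) = -99770*1/(4*(1 - 4964/13)) = -99770/(4*(-4951/13)) = -99770/(-19804/13) = -99770*(-13/19804) = 648505/9902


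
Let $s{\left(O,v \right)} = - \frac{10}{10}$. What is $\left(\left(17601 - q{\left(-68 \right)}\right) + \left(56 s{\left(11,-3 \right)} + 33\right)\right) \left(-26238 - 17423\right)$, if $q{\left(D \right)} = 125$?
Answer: $-762015433$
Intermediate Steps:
$s{\left(O,v \right)} = -1$ ($s{\left(O,v \right)} = \left(-10\right) \frac{1}{10} = -1$)
$\left(\left(17601 - q{\left(-68 \right)}\right) + \left(56 s{\left(11,-3 \right)} + 33\right)\right) \left(-26238 - 17423\right) = \left(\left(17601 - 125\right) + \left(56 \left(-1\right) + 33\right)\right) \left(-26238 - 17423\right) = \left(\left(17601 - 125\right) + \left(-56 + 33\right)\right) \left(-43661\right) = \left(17476 - 23\right) \left(-43661\right) = 17453 \left(-43661\right) = -762015433$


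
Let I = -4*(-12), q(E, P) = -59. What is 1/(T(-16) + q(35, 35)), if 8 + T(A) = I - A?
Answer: -⅓ ≈ -0.33333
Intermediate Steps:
I = 48
T(A) = 40 - A (T(A) = -8 + (48 - A) = 40 - A)
1/(T(-16) + q(35, 35)) = 1/((40 - 1*(-16)) - 59) = 1/((40 + 16) - 59) = 1/(56 - 59) = 1/(-3) = -⅓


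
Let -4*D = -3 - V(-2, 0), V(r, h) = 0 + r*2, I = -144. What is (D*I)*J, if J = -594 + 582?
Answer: -432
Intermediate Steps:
J = -12
V(r, h) = 2*r (V(r, h) = 0 + 2*r = 2*r)
D = -1/4 (D = -(-3 - 2*(-2))/4 = -(-3 - 1*(-4))/4 = -(-3 + 4)/4 = -1/4*1 = -1/4 ≈ -0.25000)
(D*I)*J = -1/4*(-144)*(-12) = 36*(-12) = -432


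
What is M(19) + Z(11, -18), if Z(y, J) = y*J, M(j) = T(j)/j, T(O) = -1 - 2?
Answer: -3765/19 ≈ -198.16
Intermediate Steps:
T(O) = -3
M(j) = -3/j
Z(y, J) = J*y
M(19) + Z(11, -18) = -3/19 - 18*11 = -3*1/19 - 198 = -3/19 - 198 = -3765/19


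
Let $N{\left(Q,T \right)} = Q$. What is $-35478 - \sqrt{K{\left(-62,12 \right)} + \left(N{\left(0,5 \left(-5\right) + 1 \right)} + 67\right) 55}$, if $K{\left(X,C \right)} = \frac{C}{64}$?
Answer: $-35478 - \frac{\sqrt{58963}}{4} \approx -35539.0$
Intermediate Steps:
$K{\left(X,C \right)} = \frac{C}{64}$ ($K{\left(X,C \right)} = C \frac{1}{64} = \frac{C}{64}$)
$-35478 - \sqrt{K{\left(-62,12 \right)} + \left(N{\left(0,5 \left(-5\right) + 1 \right)} + 67\right) 55} = -35478 - \sqrt{\frac{1}{64} \cdot 12 + \left(0 + 67\right) 55} = -35478 - \sqrt{\frac{3}{16} + 67 \cdot 55} = -35478 - \sqrt{\frac{3}{16} + 3685} = -35478 - \sqrt{\frac{58963}{16}} = -35478 - \frac{\sqrt{58963}}{4}$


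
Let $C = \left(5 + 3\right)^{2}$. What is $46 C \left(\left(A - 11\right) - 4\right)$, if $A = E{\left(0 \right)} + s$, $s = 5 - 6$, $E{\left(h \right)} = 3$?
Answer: $-38272$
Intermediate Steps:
$s = -1$ ($s = 5 - 6 = -1$)
$A = 2$ ($A = 3 - 1 = 2$)
$C = 64$ ($C = 8^{2} = 64$)
$46 C \left(\left(A - 11\right) - 4\right) = 46 \cdot 64 \left(\left(2 - 11\right) - 4\right) = 2944 \left(-9 - 4\right) = 2944 \left(-13\right) = -38272$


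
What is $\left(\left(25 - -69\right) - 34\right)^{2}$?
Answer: $3600$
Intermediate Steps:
$\left(\left(25 - -69\right) - 34\right)^{2} = \left(\left(25 + 69\right) - 34\right)^{2} = \left(94 - 34\right)^{2} = 60^{2} = 3600$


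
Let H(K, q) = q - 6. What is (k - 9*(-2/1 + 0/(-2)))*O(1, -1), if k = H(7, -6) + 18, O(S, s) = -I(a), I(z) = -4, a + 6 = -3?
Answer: 96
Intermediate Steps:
a = -9 (a = -6 - 3 = -9)
H(K, q) = -6 + q
O(S, s) = 4 (O(S, s) = -1*(-4) = 4)
k = 6 (k = (-6 - 6) + 18 = -12 + 18 = 6)
(k - 9*(-2/1 + 0/(-2)))*O(1, -1) = (6 - 9*(-2/1 + 0/(-2)))*4 = (6 - 9*(-2*1 + 0*(-½)))*4 = (6 - 9*(-2 + 0))*4 = (6 - 9*(-2))*4 = (6 + 18)*4 = 24*4 = 96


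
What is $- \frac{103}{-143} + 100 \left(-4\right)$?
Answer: $- \frac{57097}{143} \approx -399.28$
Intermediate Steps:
$- \frac{103}{-143} + 100 \left(-4\right) = \left(-103\right) \left(- \frac{1}{143}\right) - 400 = \frac{103}{143} - 400 = - \frac{57097}{143}$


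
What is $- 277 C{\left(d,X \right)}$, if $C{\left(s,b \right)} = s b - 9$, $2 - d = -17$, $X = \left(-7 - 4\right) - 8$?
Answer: $102490$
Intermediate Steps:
$X = -19$ ($X = -11 - 8 = -19$)
$d = 19$ ($d = 2 - -17 = 2 + 17 = 19$)
$C{\left(s,b \right)} = -9 + b s$ ($C{\left(s,b \right)} = b s - 9 = -9 + b s$)
$- 277 C{\left(d,X \right)} = - 277 \left(-9 - 361\right) = \left(-277\right) \left(-370\right) = 102490$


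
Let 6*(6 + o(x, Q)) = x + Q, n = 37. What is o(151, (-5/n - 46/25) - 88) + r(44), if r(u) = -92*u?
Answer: -3740542/925 ≈ -4043.8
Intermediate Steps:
o(x, Q) = -6 + Q/6 + x/6 (o(x, Q) = -6 + (x + Q)/6 = -6 + (Q + x)/6 = -6 + (Q/6 + x/6) = -6 + Q/6 + x/6)
o(151, (-5/n - 46/25) - 88) + r(44) = (-6 + ((-5/37 - 46/25) - 88)/6 + (⅙)*151) - 92*44 = (-6 + ((-5*1/37 - 46*1/25) - 88)/6 + 151/6) - 4048 = (-6 + ((-5/37 - 46/25) - 88)/6 + 151/6) - 4048 = (-6 + (-1827/925 - 88)/6 + 151/6) - 4048 = (-6 + (⅙)*(-83227/925) + 151/6) - 4048 = (-6 - 83227/5550 + 151/6) - 4048 = 3858/925 - 4048 = -3740542/925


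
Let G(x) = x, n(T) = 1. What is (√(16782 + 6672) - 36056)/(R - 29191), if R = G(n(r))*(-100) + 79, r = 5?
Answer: 9014/7303 - 3*√2606/29212 ≈ 1.2290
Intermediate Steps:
R = -21 (R = 1*(-100) + 79 = -100 + 79 = -21)
(√(16782 + 6672) - 36056)/(R - 29191) = (√(16782 + 6672) - 36056)/(-21 - 29191) = (√23454 - 36056)/(-29212) = (3*√2606 - 36056)*(-1/29212) = (-36056 + 3*√2606)*(-1/29212) = 9014/7303 - 3*√2606/29212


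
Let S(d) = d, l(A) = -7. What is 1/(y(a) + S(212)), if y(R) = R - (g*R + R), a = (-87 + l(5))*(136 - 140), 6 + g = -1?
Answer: 1/2844 ≈ 0.00035162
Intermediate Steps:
g = -7 (g = -6 - 1 = -7)
a = 376 (a = (-87 - 7)*(136 - 140) = -94*(-4) = 376)
y(R) = 7*R (y(R) = R - (-7*R + R) = R - (-6)*R = R + 6*R = 7*R)
1/(y(a) + S(212)) = 1/(7*376 + 212) = 1/(2632 + 212) = 1/2844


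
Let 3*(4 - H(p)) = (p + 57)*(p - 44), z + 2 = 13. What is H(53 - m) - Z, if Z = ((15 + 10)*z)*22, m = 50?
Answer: -5226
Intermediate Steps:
z = 11 (z = -2 + 13 = 11)
H(p) = 4 - (-44 + p)*(57 + p)/3 (H(p) = 4 - (p + 57)*(p - 44)/3 = 4 - (57 + p)*(-44 + p)/3 = 4 - (-44 + p)*(57 + p)/3)
Z = 6050 (Z = ((15 + 10)*11)*22 = (25*11)*22 = 275*22 = 6050)
H(53 - m) - Z = (840 - 13*(53 - 1*50)/3 - (53 - 1*50)²/3) - 1*6050 = (840 - 13*(53 - 50)/3 - (53 - 50)²/3) - 6050 = (840 - 13/3*3 - ⅓*3²) - 6050 = (840 - 13 - ⅓*9) - 6050 = (840 - 13 - 3) - 6050 = 824 - 6050 = -5226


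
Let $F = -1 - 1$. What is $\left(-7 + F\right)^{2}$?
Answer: $81$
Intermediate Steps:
$F = -2$ ($F = -1 - 1 = -2$)
$\left(-7 + F\right)^{2} = \left(-7 - 2\right)^{2} = \left(-9\right)^{2} = 81$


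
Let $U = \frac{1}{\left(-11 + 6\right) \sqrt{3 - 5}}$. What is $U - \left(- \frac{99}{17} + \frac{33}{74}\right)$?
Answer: $\frac{6765}{1258} + \frac{i \sqrt{2}}{10} \approx 5.3776 + 0.14142 i$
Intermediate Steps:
$U = \frac{i \sqrt{2}}{10}$ ($U = \frac{1}{\left(-5\right) \sqrt{-2}} = \frac{1}{\left(-5\right) i \sqrt{2}} = \frac{i \sqrt{2}}{10} \approx 0.14142 i$)
$U - \left(- \frac{99}{17} + \frac{33}{74}\right) = \frac{i \sqrt{2}}{10} - \left(- \frac{99}{17} + \frac{33}{74}\right) = \frac{i \sqrt{2}}{10} - - \frac{6765}{1258} = \frac{i \sqrt{2}}{10} + \left(- \frac{33}{74} + \frac{99}{17}\right) = \frac{i \sqrt{2}}{10} + \frac{6765}{1258} = \frac{6765}{1258} + \frac{i \sqrt{2}}{10}$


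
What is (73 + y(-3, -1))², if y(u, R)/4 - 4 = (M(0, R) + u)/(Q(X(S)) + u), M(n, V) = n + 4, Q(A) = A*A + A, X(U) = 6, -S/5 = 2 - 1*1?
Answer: 12075625/1521 ≈ 7939.3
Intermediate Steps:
S = -5 (S = -5*(2 - 1*1) = -5*(2 - 1) = -5*1 = -5)
Q(A) = A + A² (Q(A) = A² + A = A + A²)
M(n, V) = 4 + n
y(u, R) = 16 + 4*(4 + u)/(42 + u) (y(u, R) = 16 + 4*(((4 + 0) + u)/(6*(1 + 6) + u)) = 16 + 4*((4 + u)/(6*7 + u)) = 16 + 4*((4 + u)/(42 + u)) = 16 + 4*(4 + u)/(42 + u))
(73 + y(-3, -1))² = (73 + 4*(172 + 5*(-3))/(42 - 3))² = (73 + 4*(172 - 15)/39)² = (73 + 4*(1/39)*157)² = (73 + 628/39)² = (3475/39)² = 12075625/1521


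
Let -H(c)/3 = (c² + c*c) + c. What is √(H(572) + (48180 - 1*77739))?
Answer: I*√1994379 ≈ 1412.2*I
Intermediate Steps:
H(c) = -6*c² - 3*c (H(c) = -3*((c² + c*c) + c) = -3*((c² + c²) + c) = -3*(2*c² + c) = -3*(c + 2*c²) = -6*c² - 3*c)
√(H(572) + (48180 - 1*77739)) = √(-3*572*(1 + 2*572) + (48180 - 1*77739)) = √(-3*572*(1 + 1144) + (48180 - 77739)) = √(-3*572*1145 - 29559) = √(-1964820 - 29559) = √(-1994379) = I*√1994379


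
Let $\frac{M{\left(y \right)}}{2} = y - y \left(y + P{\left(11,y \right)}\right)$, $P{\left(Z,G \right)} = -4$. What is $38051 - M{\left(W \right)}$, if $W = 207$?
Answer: $121679$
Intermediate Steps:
$M{\left(y \right)} = 2 y - 2 y \left(-4 + y\right)$ ($M{\left(y \right)} = 2 \left(y - y \left(y - 4\right)\right) = 2 \left(y - y \left(-4 + y\right)\right) = 2 y - 2 y \left(-4 + y\right)$)
$38051 - M{\left(W \right)} = 38051 - 2 \cdot 207 \left(5 - 207\right) = 38051 - 2 \cdot 207 \left(-202\right) = 38051 - -83628 = 38051 + 83628 = 121679$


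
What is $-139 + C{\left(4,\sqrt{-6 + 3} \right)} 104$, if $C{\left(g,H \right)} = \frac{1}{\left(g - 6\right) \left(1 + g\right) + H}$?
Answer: $- \frac{15357}{103} - \frac{104 i \sqrt{3}}{103} \approx -149.1 - 1.7489 i$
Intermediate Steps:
$C{\left(g,H \right)} = \frac{1}{H + \left(1 + g\right) \left(-6 + g\right)}$ ($C{\left(g,H \right)} = \frac{1}{\left(-6 + g\right) \left(1 + g\right) + H} = \frac{1}{\left(1 + g\right) \left(-6 + g\right) + H} = \frac{1}{H + \left(1 + g\right) \left(-6 + g\right)}$)
$-139 + C{\left(4,\sqrt{-6 + 3} \right)} 104 = -139 + \frac{1}{-6 + \sqrt{-6 + 3} + 4^{2} - 20} \cdot 104 = -139 + \frac{1}{-6 + \sqrt{-3} + 16 - 20} \cdot 104 = -139 + \frac{1}{-6 + i \sqrt{3} + 16 - 20} \cdot 104 = -139 + \frac{1}{-10 + i \sqrt{3}} \cdot 104 = -139 + \frac{104}{-10 + i \sqrt{3}}$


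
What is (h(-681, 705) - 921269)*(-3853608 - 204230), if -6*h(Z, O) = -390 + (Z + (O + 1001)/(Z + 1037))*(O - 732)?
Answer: 667579091776371/178 ≈ 3.7504e+12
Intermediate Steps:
h(Z, O) = 65 - (-732 + O)*(Z + (1001 + O)/(1037 + Z))/6 (h(Z, O) = -(-390 + (Z + (O + 1001)/(Z + 1037))*(O - 732))/6 = -(-390 + (Z + (1001 + O)/(1037 + Z))*(-732 + O))/6 = -(-390 + (-732 + O)*(Z + (1001 + O)/(1037 + Z)))/6 = 65 - (-732 + O)*(Z + (1001 + O)/(1037 + Z))/6)
(h(-681, 705) - 921269)*(-3853608 - 204230) = ((1137162 - 1*705² - 269*705 + 732*(-681)² + 759474*(-681) - 1*705*(-681)² - 1037*705*(-681))/(6*(1037 - 681)) - 921269)*(-3853608 - 204230) = ((⅙)*(1137162 - 1*497025 - 189645 + 732*463761 - 517201794 - 1*705*463761 + 497868885)/356 - 921269)*(-4057838) = ((⅙)*(1/356)*(1137162 - 497025 - 189645 + 339473052 - 517201794 - 326951505 + 497868885) - 921269)*(-4057838) = ((⅙)*(1/356)*(-6360870) - 921269)*(-4057838) = (-1060145/356 - 921269)*(-4057838) = -329031909/356*(-4057838) = 667579091776371/178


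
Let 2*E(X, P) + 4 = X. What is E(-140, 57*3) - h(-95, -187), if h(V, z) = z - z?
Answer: -72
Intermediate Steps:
E(X, P) = -2 + X/2
h(V, z) = 0
E(-140, 57*3) - h(-95, -187) = (-2 + (1/2)*(-140)) - 1*0 = (-2 - 70) + 0 = -72 + 0 = -72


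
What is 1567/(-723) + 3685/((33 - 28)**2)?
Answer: 525016/3615 ≈ 145.23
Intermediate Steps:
1567/(-723) + 3685/((33 - 28)**2) = 1567*(-1/723) + 3685/(5**2) = -1567/723 + 3685/25 = -1567/723 + 3685*(1/25) = -1567/723 + 737/5 = 525016/3615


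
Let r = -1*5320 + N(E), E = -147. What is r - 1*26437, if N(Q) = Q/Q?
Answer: -31756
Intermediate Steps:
N(Q) = 1
r = -5319 (r = -1*5320 + 1 = -5320 + 1 = -5319)
r - 1*26437 = -5319 - 1*26437 = -5319 - 26437 = -31756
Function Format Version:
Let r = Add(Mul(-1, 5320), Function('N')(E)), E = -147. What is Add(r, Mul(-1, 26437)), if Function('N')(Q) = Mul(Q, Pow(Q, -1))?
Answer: -31756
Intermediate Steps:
Function('N')(Q) = 1
r = -5319 (r = Add(Mul(-1, 5320), 1) = Add(-5320, 1) = -5319)
Add(r, Mul(-1, 26437)) = Add(-5319, Mul(-1, 26437)) = Add(-5319, -26437) = -31756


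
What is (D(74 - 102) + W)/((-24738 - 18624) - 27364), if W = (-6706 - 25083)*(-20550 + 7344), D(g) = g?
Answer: -209902753/35363 ≈ -5935.7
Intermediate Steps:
W = 419805534 (W = -31789*(-13206) = 419805534)
(D(74 - 102) + W)/((-24738 - 18624) - 27364) = ((74 - 102) + 419805534)/((-24738 - 18624) - 27364) = (-28 + 419805534)/(-43362 - 27364) = 419805506/(-70726) = 419805506*(-1/70726) = -209902753/35363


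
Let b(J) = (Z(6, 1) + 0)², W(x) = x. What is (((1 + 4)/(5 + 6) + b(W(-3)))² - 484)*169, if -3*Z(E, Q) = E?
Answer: -9491547/121 ≈ -78443.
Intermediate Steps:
Z(E, Q) = -E/3
b(J) = 4 (b(J) = (-⅓*6 + 0)² = (-2 + 0)² = (-2)² = 4)
(((1 + 4)/(5 + 6) + b(W(-3)))² - 484)*169 = (((1 + 4)/(5 + 6) + 4)² - 484)*169 = ((5/11 + 4)² - 484)*169 = ((49/11)² - 484)*169 = (2401/121 - 484)*169 = -56163/121*169 = -9491547/121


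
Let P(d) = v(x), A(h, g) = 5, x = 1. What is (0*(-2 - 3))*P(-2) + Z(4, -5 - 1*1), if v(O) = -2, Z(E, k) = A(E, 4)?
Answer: 5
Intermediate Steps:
Z(E, k) = 5
P(d) = -2
(0*(-2 - 3))*P(-2) + Z(4, -5 - 1*1) = (0*(-2 - 3))*(-2) + 5 = (0*(-5))*(-2) + 5 = 0*(-2) + 5 = 0 + 5 = 5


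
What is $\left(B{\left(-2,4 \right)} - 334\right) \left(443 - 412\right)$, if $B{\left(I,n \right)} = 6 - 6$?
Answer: $-10354$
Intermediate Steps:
$B{\left(I,n \right)} = 0$ ($B{\left(I,n \right)} = 6 - 6 = 0$)
$\left(B{\left(-2,4 \right)} - 334\right) \left(443 - 412\right) = \left(0 - 334\right) \left(443 - 412\right) = \left(-334\right) 31 = -10354$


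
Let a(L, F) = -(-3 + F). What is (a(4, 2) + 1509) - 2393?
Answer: -883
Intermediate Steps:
a(L, F) = 3 - F
(a(4, 2) + 1509) - 2393 = ((3 - 1*2) + 1509) - 2393 = ((3 - 2) + 1509) - 2393 = (1 + 1509) - 2393 = 1510 - 2393 = -883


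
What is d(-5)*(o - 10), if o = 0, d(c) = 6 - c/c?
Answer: -50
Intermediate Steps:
d(c) = 5 (d(c) = 6 - 1*1 = 6 - 1 = 5)
d(-5)*(o - 10) = 5*(0 - 10) = 5*(-10) = -50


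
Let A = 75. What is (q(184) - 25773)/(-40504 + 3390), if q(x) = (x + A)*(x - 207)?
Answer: 15865/18557 ≈ 0.85493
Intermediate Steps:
q(x) = (-207 + x)*(75 + x) (q(x) = (x + 75)*(x - 207) = (75 + x)*(-207 + x) = (-207 + x)*(75 + x))
(q(184) - 25773)/(-40504 + 3390) = ((-15525 + 184² - 132*184) - 25773)/(-40504 + 3390) = ((-15525 + 33856 - 24288) - 25773)/(-37114) = (-5957 - 25773)*(-1/37114) = -31730*(-1/37114) = 15865/18557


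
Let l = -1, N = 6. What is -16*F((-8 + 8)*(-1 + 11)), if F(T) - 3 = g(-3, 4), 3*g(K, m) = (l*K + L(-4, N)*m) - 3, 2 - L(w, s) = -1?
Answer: -112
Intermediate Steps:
L(w, s) = 3 (L(w, s) = 2 - 1*(-1) = 2 + 1 = 3)
g(K, m) = -1 + m - K/3 (g(K, m) = ((-K + 3*m) - 3)/3 = (-3 - K + 3*m)/3 = -1 + m - K/3)
F(T) = 7 (F(T) = 3 + (-1 + 4 - 1/3*(-3)) = 3 + (-1 + 4 + 1) = 3 + 4 = 7)
-16*F((-8 + 8)*(-1 + 11)) = -16*7 = -112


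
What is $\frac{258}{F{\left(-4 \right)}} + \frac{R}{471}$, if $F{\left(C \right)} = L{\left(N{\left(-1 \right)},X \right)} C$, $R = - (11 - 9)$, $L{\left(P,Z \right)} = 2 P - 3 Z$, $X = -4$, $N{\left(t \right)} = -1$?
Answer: $- \frac{60799}{9420} \approx -6.4542$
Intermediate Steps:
$L{\left(P,Z \right)} = - 3 Z + 2 P$
$R = -2$ ($R = \left(-1\right) 2 = -2$)
$F{\left(C \right)} = 10 C$ ($F{\left(C \right)} = \left(\left(-3\right) \left(-4\right) + 2 \left(-1\right)\right) C = \left(12 - 2\right) C = 10 C$)
$\frac{258}{F{\left(-4 \right)}} + \frac{R}{471} = \frac{258}{10 \left(-4\right)} - \frac{2}{471} = \frac{258}{-40} - \frac{2}{471} = 258 \left(- \frac{1}{40}\right) - \frac{2}{471} = - \frac{129}{20} - \frac{2}{471} = - \frac{60799}{9420}$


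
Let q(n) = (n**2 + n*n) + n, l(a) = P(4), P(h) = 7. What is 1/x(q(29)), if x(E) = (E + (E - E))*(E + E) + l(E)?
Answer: 1/5855049 ≈ 1.7079e-7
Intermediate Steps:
l(a) = 7
q(n) = n + 2*n**2 (q(n) = (n**2 + n**2) + n = 2*n**2 + n = n + 2*n**2)
x(E) = 7 + 2*E**2 (x(E) = (E + (E - E))*(E + E) + 7 = (E + 0)*(2*E) + 7 = E*(2*E) + 7 = 2*E**2 + 7 = 7 + 2*E**2)
1/x(q(29)) = 1/(7 + 2*(29*(1 + 2*29))**2) = 1/(7 + 2*(29*(1 + 58))**2) = 1/(7 + 2*(29*59)**2) = 1/(7 + 2*1711**2) = 1/(7 + 2*2927521) = 1/(7 + 5855042) = 1/5855049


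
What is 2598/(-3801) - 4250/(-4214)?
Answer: 123959/381367 ≈ 0.32504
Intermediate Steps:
2598/(-3801) - 4250/(-4214) = 2598*(-1/3801) - 4250*(-1/4214) = -866/1267 + 2125/2107 = 123959/381367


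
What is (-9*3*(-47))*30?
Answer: 38070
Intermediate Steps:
(-9*3*(-47))*30 = -27*(-47)*30 = 1269*30 = 38070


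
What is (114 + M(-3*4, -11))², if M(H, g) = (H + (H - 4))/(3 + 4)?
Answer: 12100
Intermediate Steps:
M(H, g) = -4/7 + 2*H/7 (M(H, g) = (H + (-4 + H))/7 = (-4 + 2*H)*(⅐) = -4/7 + 2*H/7)
(114 + M(-3*4, -11))² = (114 + (-4/7 + 2*(-3*4)/7))² = (114 + (-4/7 + (2/7)*(-12)))² = (114 + (-4/7 - 24/7))² = (114 - 4)² = 110² = 12100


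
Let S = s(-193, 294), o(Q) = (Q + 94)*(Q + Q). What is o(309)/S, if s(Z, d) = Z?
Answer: -249054/193 ≈ -1290.4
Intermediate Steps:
o(Q) = 2*Q*(94 + Q) (o(Q) = (94 + Q)*(2*Q) = 2*Q*(94 + Q))
S = -193
o(309)/S = (2*309*(94 + 309))/(-193) = (2*309*403)*(-1/193) = 249054*(-1/193) = -249054/193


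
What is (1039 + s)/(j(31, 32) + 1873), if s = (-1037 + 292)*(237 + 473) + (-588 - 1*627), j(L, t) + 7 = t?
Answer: -20351/73 ≈ -278.78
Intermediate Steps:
j(L, t) = -7 + t
s = -530165 (s = -745*710 + (-588 - 627) = -528950 - 1215 = -530165)
(1039 + s)/(j(31, 32) + 1873) = (1039 - 530165)/((-7 + 32) + 1873) = -529126/(25 + 1873) = -529126/1898 = -529126*1/1898 = -20351/73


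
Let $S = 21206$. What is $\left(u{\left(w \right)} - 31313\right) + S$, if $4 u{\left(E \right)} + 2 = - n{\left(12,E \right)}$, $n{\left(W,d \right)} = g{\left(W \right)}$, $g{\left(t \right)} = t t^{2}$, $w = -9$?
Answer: $- \frac{21079}{2} \approx -10540.0$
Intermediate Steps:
$g{\left(t \right)} = t^{3}$
$n{\left(W,d \right)} = W^{3}$
$u{\left(E \right)} = - \frac{865}{2}$ ($u{\left(E \right)} = - \frac{1}{2} + \frac{\left(-1\right) 12^{3}}{4} = - \frac{1}{2} + \frac{\left(-1\right) 1728}{4} = - \frac{1}{2} + \frac{1}{4} \left(-1728\right) = - \frac{1}{2} - 432 = - \frac{865}{2}$)
$\left(u{\left(w \right)} - 31313\right) + S = \left(- \frac{865}{2} - 31313\right) + 21206 = - \frac{63491}{2} + 21206 = - \frac{21079}{2}$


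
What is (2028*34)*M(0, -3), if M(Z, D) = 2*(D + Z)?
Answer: -413712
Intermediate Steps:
M(Z, D) = 2*D + 2*Z
(2028*34)*M(0, -3) = (2028*34)*(2*(-3) + 2*0) = 68952*(-6 + 0) = 68952*(-6) = -413712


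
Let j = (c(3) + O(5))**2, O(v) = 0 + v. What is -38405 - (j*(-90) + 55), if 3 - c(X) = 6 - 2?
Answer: -37020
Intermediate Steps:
c(X) = -1 (c(X) = 3 - (6 - 2) = 3 - 1*4 = 3 - 4 = -1)
O(v) = v
j = 16 (j = (-1 + 5)**2 = 4**2 = 16)
-38405 - (j*(-90) + 55) = -38405 - (16*(-90) + 55) = -38405 - (-1440 + 55) = -38405 - 1*(-1385) = -38405 + 1385 = -37020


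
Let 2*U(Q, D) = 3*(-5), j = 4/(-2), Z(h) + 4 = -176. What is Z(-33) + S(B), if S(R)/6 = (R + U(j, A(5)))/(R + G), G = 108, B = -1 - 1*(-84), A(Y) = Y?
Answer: -33927/191 ≈ -177.63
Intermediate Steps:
Z(h) = -180 (Z(h) = -4 - 176 = -180)
j = -2 (j = 4*(-1/2) = -2)
B = 83 (B = -1 + 84 = 83)
U(Q, D) = -15/2 (U(Q, D) = (3*(-5))/2 = (1/2)*(-15) = -15/2)
S(R) = 6*(-15/2 + R)/(108 + R) (S(R) = 6*((R - 15/2)/(R + 108)) = 6*((-15/2 + R)/(108 + R)) = 6*(-15/2 + R)/(108 + R))
Z(-33) + S(B) = -180 + 3*(-15 + 2*83)/(108 + 83) = -180 + 3*(-15 + 166)/191 = -180 + 3*(1/191)*151 = -180 + 453/191 = -33927/191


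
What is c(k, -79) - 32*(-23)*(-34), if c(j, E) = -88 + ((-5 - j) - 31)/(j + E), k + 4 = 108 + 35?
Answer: -301379/12 ≈ -25115.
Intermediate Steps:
k = 139 (k = -4 + (108 + 35) = -4 + 143 = 139)
c(j, E) = -88 + (-36 - j)/(E + j)
c(k, -79) - 32*(-23)*(-34) = (-36 - 89*139 - 88*(-79))/(-79 + 139) - 32*(-23)*(-34) = (-36 - 12371 + 6952)/60 - (-736)*(-34) = (1/60)*(-5455) - 1*25024 = -1091/12 - 25024 = -301379/12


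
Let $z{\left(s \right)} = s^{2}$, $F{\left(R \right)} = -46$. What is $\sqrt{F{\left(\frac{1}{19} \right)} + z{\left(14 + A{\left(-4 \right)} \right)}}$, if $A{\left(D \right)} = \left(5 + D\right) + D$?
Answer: $5 \sqrt{3} \approx 8.6602$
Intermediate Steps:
$A{\left(D \right)} = 5 + 2 D$
$\sqrt{F{\left(\frac{1}{19} \right)} + z{\left(14 + A{\left(-4 \right)} \right)}} = \sqrt{-46 + \left(14 + \left(5 + 2 \left(-4\right)\right)\right)^{2}} = \sqrt{-46 + \left(14 + \left(5 - 8\right)\right)^{2}} = \sqrt{-46 + \left(14 - 3\right)^{2}} = \sqrt{-46 + 11^{2}} = \sqrt{-46 + 121} = \sqrt{75} = 5 \sqrt{3}$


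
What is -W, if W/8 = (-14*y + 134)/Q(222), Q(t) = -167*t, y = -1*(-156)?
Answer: -8200/18537 ≈ -0.44236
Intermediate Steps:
y = 156
W = 8200/18537 (W = 8*((-14*156 + 134)/((-167*222))) = 8*((-2184 + 134)/(-37074)) = 8*(-2050*(-1/37074)) = 8*(1025/18537) = 8200/18537 ≈ 0.44236)
-W = -1*8200/18537 = -8200/18537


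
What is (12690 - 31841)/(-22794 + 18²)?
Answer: 19151/22470 ≈ 0.85229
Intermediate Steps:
(12690 - 31841)/(-22794 + 18²) = -19151/(-22794 + 324) = -19151/(-22470) = -19151*(-1/22470) = 19151/22470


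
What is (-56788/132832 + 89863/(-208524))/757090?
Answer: -1486146433/1310648654698320 ≈ -1.1339e-6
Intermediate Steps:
(-56788/132832 + 89863/(-208524))/757090 = (-56788*1/132832 + 89863*(-1/208524))*(1/757090) = (-14197/33208 - 89863/208524)*(1/757090) = -1486146433/1731166248*1/757090 = -1486146433/1310648654698320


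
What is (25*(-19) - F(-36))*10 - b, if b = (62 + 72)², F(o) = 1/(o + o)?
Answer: -817411/36 ≈ -22706.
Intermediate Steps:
F(o) = 1/(2*o)
b = 17956 (b = 134² = 17956)
(25*(-19) - F(-36))*10 - b = (25*(-19) - 1/(2*(-36)))*10 - 1*17956 = (-475 - (-1)/(2*36))*10 - 17956 = (-475 - 1*(-1/72))*10 - 17956 = (-475 + 1/72)*10 - 17956 = -34199/72*10 - 17956 = -170995/36 - 17956 = -817411/36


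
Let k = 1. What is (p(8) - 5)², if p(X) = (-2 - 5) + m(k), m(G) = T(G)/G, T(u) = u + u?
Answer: 100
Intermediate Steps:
T(u) = 2*u
m(G) = 2 (m(G) = (2*G)/G = 2)
p(X) = -5 (p(X) = (-2 - 5) + 2 = -7 + 2 = -5)
(p(8) - 5)² = (-5 - 5)² = (-10)² = 100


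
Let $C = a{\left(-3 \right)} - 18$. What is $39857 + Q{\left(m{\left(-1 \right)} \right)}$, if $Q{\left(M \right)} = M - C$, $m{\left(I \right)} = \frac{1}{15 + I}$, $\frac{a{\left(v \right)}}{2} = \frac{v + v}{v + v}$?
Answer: $\frac{558223}{14} \approx 39873.0$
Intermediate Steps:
$a{\left(v \right)} = 2$ ($a{\left(v \right)} = 2 \frac{v + v}{v + v} = 2 \frac{2 v}{2 v} = 2 \cdot 2 v \frac{1}{2 v} = 2 \cdot 1 = 2$)
$C = -16$ ($C = 2 - 18 = -16$)
$Q{\left(M \right)} = 16 + M$ ($Q{\left(M \right)} = M - -16 = M + 16 = 16 + M$)
$39857 + Q{\left(m{\left(-1 \right)} \right)} = 39857 + \left(16 + \frac{1}{15 - 1}\right) = 39857 + \left(16 + \frac{1}{14}\right) = 39857 + \frac{225}{14} = \frac{558223}{14}$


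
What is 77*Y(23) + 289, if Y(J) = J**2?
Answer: 41022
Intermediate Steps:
77*Y(23) + 289 = 77*23**2 + 289 = 77*529 + 289 = 40733 + 289 = 41022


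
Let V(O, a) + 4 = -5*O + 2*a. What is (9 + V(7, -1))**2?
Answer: 1024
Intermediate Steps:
V(O, a) = -4 - 5*O + 2*a (V(O, a) = -4 + (-5*O + 2*a) = -4 - 5*O + 2*a)
(9 + V(7, -1))**2 = (9 + (-4 - 5*7 + 2*(-1)))**2 = (9 + (-4 - 35 - 2))**2 = (9 - 41)**2 = (-32)**2 = 1024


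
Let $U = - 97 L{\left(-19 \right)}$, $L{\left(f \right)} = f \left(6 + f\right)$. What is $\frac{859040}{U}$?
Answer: $- \frac{66080}{1843} \approx -35.855$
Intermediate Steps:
$U = -23959$ ($U = - 97 \left(- 19 \left(6 - 19\right)\right) = - 97 \left(\left(-19\right) \left(-13\right)\right) = \left(-97\right) 247 = -23959$)
$\frac{859040}{U} = \frac{859040}{-23959} = 859040 \left(- \frac{1}{23959}\right) = - \frac{66080}{1843}$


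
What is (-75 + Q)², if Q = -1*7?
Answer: 6724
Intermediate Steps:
Q = -7
(-75 + Q)² = (-75 - 7)² = (-82)² = 6724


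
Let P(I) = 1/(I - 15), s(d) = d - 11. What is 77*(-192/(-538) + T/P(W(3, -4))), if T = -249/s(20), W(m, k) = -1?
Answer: 27529040/807 ≈ 34113.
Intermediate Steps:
s(d) = -11 + d
P(I) = 1/(-15 + I)
T = -83/3 (T = -249/(-11 + 20) = -249/9 = -249*⅑ = -83/3 ≈ -27.667)
77*(-192/(-538) + T/P(W(3, -4))) = 77*(-192/(-538) - 83/(3*(1/(-15 - 1)))) = 77*(-192*(-1/538) - 83/(3*(1/(-16)))) = 77*(96/269 - 83/(3*(-1/16))) = 77*(96/269 - 83/3*(-16)) = 77*(96/269 + 1328/3) = 77*(357520/807) = 27529040/807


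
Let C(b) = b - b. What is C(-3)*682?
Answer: 0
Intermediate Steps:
C(b) = 0
C(-3)*682 = 0*682 = 0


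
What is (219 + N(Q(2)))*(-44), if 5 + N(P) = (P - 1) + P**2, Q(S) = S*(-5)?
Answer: -13332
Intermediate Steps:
Q(S) = -5*S
N(P) = -6 + P + P**2 (N(P) = -5 + ((P - 1) + P**2) = -5 + ((-1 + P) + P**2) = -5 + (-1 + P + P**2) = -6 + P + P**2)
(219 + N(Q(2)))*(-44) = (219 + (-6 - 5*2 + (-5*2)**2))*(-44) = (219 + (-6 - 10 + (-10)**2))*(-44) = (219 + (-6 - 10 + 100))*(-44) = (219 + 84)*(-44) = 303*(-44) = -13332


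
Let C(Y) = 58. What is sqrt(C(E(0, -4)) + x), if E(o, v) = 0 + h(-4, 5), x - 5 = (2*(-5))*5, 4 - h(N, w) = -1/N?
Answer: sqrt(13) ≈ 3.6056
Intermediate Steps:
h(N, w) = 4 + 1/N (h(N, w) = 4 - (-1)/N = 4 + 1/N)
x = -45 (x = 5 + (2*(-5))*5 = 5 - 10*5 = 5 - 50 = -45)
E(o, v) = 15/4 (E(o, v) = 0 + (4 + 1/(-4)) = 0 + (4 - 1/4) = 0 + 15/4 = 15/4)
sqrt(C(E(0, -4)) + x) = sqrt(58 - 45) = sqrt(13)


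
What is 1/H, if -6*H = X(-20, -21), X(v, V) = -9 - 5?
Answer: 3/7 ≈ 0.42857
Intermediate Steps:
X(v, V) = -14
H = 7/3 (H = -⅙*(-14) = 7/3 ≈ 2.3333)
1/H = 1/(7/3) = 3/7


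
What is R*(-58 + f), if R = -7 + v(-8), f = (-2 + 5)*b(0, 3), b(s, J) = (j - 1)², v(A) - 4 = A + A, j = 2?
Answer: 1045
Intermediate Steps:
v(A) = 4 + 2*A (v(A) = 4 + (A + A) = 4 + 2*A)
b(s, J) = 1 (b(s, J) = (2 - 1)² = 1² = 1)
f = 3 (f = (-2 + 5)*1 = 3*1 = 3)
R = -19 (R = -7 + (4 + 2*(-8)) = -7 + (4 - 16) = -7 - 12 = -19)
R*(-58 + f) = -19*(-58 + 3) = -19*(-55) = 1045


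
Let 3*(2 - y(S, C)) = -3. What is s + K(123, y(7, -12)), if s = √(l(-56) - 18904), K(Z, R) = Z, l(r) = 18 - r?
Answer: 123 + I*√18830 ≈ 123.0 + 137.22*I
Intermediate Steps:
y(S, C) = 3 (y(S, C) = 2 - ⅓*(-3) = 2 + 1 = 3)
s = I*√18830 (s = √((18 - 1*(-56)) - 18904) = √((18 + 56) - 18904) = √(74 - 18904) = √(-18830) = I*√18830 ≈ 137.22*I)
s + K(123, y(7, -12)) = I*√18830 + 123 = 123 + I*√18830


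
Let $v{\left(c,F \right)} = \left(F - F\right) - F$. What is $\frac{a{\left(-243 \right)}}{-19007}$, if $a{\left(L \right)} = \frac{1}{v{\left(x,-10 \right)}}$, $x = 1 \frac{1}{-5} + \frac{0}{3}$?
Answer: $- \frac{1}{190070} \approx -5.2612 \cdot 10^{-6}$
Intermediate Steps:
$x = - \frac{1}{5}$ ($x = 1 \left(- \frac{1}{5}\right) + 0 \cdot \frac{1}{3} = - \frac{1}{5} + 0 = - \frac{1}{5} \approx -0.2$)
$v{\left(c,F \right)} = - F$ ($v{\left(c,F \right)} = 0 - F = - F$)
$a{\left(L \right)} = \frac{1}{10}$ ($a{\left(L \right)} = \frac{1}{\left(-1\right) \left(-10\right)} = \frac{1}{10}$)
$\frac{a{\left(-243 \right)}}{-19007} = \frac{1}{10 \left(-19007\right)} = \frac{1}{10} \left(- \frac{1}{19007}\right) = - \frac{1}{190070}$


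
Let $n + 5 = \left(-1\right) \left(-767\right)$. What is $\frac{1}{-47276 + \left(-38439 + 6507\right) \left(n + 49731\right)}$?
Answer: $- \frac{1}{1612389752} \approx -6.202 \cdot 10^{-10}$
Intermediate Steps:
$n = 762$ ($n = -5 - -767 = -5 + 767 = 762$)
$\frac{1}{-47276 + \left(-38439 + 6507\right) \left(n + 49731\right)} = \frac{1}{-47276 + \left(-38439 + 6507\right) \left(762 + 49731\right)} = \frac{1}{-47276 - 1612342476} = \frac{1}{-1612389752} = - \frac{1}{1612389752}$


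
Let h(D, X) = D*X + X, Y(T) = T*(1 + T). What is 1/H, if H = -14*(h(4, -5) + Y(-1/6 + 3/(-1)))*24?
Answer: 3/18284 ≈ 0.00016408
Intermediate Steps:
h(D, X) = X + D*X
H = 18284/3 (H = -14*(-5*(1 + 4) + (-1/6 + 3/(-1))*(1 + (-1/6 + 3/(-1))))*24 = -14*(-5*5 + (-1*⅙ + 3*(-1))*(1 + (-1*⅙ + 3*(-1))))*24 = -14*(-25 + (-⅙ - 3)*(1 + (-⅙ - 3)))*24 = -14*(-25 - 19*(1 - 19/6)/6)*24 = -14*(-25 - 19/6*(-13/6))*24 = -14*(-25 + 247/36)*24 = -14*(-653/36)*24 = (4571/18)*24 = 18284/3 ≈ 6094.7)
1/H = 1/(18284/3) = 3/18284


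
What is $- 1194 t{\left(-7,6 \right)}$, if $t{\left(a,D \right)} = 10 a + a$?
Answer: $91938$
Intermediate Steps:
$t{\left(a,D \right)} = 11 a$
$- 1194 t{\left(-7,6 \right)} = - 1194 \cdot 11 \left(-7\right) = \left(-1194\right) \left(-77\right) = 91938$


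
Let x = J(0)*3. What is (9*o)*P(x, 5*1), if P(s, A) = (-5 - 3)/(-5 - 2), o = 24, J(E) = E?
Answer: 1728/7 ≈ 246.86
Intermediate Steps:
x = 0 (x = 0*3 = 0)
P(s, A) = 8/7 (P(s, A) = -8/(-7) = -8*(-⅐) = 8/7)
(9*o)*P(x, 5*1) = (9*24)*(8/7) = 216*(8/7) = 1728/7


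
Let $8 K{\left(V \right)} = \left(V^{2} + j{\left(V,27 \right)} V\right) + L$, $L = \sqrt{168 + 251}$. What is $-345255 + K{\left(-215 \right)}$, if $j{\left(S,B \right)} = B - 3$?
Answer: $- \frac{2720975}{8} + \frac{\sqrt{419}}{8} \approx -3.4012 \cdot 10^{5}$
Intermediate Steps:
$j{\left(S,B \right)} = -3 + B$
$L = \sqrt{419} \approx 20.469$
$K{\left(V \right)} = 3 V + \frac{\sqrt{419}}{8} + \frac{V^{2}}{8}$ ($K{\left(V \right)} = \frac{\left(V^{2} + \left(-3 + 27\right) V\right) + \sqrt{419}}{8} = \frac{\left(V^{2} + 24 V\right) + \sqrt{419}}{8} = \frac{\sqrt{419} + V^{2} + 24 V}{8} = 3 V + \frac{\sqrt{419}}{8} + \frac{V^{2}}{8}$)
$-345255 + K{\left(-215 \right)} = -345255 + \left(3 \left(-215\right) + \frac{\sqrt{419}}{8} + \frac{\left(-215\right)^{2}}{8}\right) = -345255 + \left(-645 + \frac{\sqrt{419}}{8} + \frac{1}{8} \cdot 46225\right) = -345255 + \left(-645 + \frac{\sqrt{419}}{8} + \frac{46225}{8}\right) = -345255 + \left(\frac{41065}{8} + \frac{\sqrt{419}}{8}\right) = - \frac{2720975}{8} + \frac{\sqrt{419}}{8}$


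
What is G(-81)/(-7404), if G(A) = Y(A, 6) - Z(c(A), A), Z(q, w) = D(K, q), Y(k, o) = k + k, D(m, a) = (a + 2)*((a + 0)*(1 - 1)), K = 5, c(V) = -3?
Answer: 27/1234 ≈ 0.021880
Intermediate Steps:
D(m, a) = 0 (D(m, a) = (2 + a)*(a*0) = (2 + a)*0 = 0)
Y(k, o) = 2*k
Z(q, w) = 0
G(A) = 2*A (G(A) = 2*A - 1*0 = 2*A + 0 = 2*A)
G(-81)/(-7404) = (2*(-81))/(-7404) = -162*(-1/7404) = 27/1234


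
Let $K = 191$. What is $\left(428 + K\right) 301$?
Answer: $186319$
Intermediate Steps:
$\left(428 + K\right) 301 = \left(428 + 191\right) 301 = 619 \cdot 301 = 186319$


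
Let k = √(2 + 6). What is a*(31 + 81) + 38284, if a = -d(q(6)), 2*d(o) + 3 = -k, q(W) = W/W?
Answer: 38452 + 112*√2 ≈ 38610.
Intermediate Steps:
k = 2*√2 (k = √8 = 2*√2 ≈ 2.8284)
q(W) = 1
d(o) = -3/2 - √2 (d(o) = -3/2 + (-2*√2)/2 = -3/2 - √2)
a = 3/2 + √2 (a = -(-3/2 - √2) = 3/2 + √2 ≈ 2.9142)
a*(31 + 81) + 38284 = (3/2 + √2)*(31 + 81) + 38284 = (3/2 + √2)*112 + 38284 = (168 + 112*√2) + 38284 = 38452 + 112*√2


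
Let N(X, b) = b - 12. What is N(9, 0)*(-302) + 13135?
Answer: 16759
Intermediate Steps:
N(X, b) = -12 + b
N(9, 0)*(-302) + 13135 = (-12 + 0)*(-302) + 13135 = -12*(-302) + 13135 = 3624 + 13135 = 16759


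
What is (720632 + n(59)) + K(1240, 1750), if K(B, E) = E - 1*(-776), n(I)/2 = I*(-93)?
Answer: 712184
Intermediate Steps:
n(I) = -186*I (n(I) = 2*(I*(-93)) = 2*(-93*I) = -186*I)
K(B, E) = 776 + E (K(B, E) = E + 776 = 776 + E)
(720632 + n(59)) + K(1240, 1750) = (720632 - 186*59) + (776 + 1750) = (720632 - 10974) + 2526 = 709658 + 2526 = 712184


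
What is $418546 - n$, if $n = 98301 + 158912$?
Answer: $161333$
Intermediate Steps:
$n = 257213$
$418546 - n = 418546 - 257213 = 161333$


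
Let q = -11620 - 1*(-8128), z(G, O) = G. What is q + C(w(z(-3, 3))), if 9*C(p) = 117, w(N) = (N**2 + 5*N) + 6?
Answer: -3479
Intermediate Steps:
w(N) = 6 + N**2 + 5*N
q = -3492 (q = -11620 + 8128 = -3492)
C(p) = 13 (C(p) = (1/9)*117 = 13)
q + C(w(z(-3, 3))) = -3492 + 13 = -3479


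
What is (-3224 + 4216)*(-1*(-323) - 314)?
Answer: 8928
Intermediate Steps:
(-3224 + 4216)*(-1*(-323) - 314) = 992*(323 - 314) = 992*9 = 8928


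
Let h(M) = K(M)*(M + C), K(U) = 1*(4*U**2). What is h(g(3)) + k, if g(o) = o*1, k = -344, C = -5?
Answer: -416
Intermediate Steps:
K(U) = 4*U**2
g(o) = o
h(M) = 4*M**2*(-5 + M) (h(M) = (4*M**2)*(M - 5) = (4*M**2)*(-5 + M) = 4*M**2*(-5 + M))
h(g(3)) + k = 4*3**2*(-5 + 3) - 344 = 4*9*(-2) - 344 = -72 - 344 = -416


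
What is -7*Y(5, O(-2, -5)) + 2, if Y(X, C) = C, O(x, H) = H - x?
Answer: 23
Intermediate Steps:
-7*Y(5, O(-2, -5)) + 2 = -7*(-5 - 1*(-2)) + 2 = -7*(-5 + 2) + 2 = -7*(-3) + 2 = 21 + 2 = 23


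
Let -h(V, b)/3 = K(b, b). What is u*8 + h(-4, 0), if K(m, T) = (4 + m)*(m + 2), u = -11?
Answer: -112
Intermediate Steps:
K(m, T) = (2 + m)*(4 + m) (K(m, T) = (4 + m)*(2 + m) = (2 + m)*(4 + m))
h(V, b) = -24 - 18*b - 3*b² (h(V, b) = -3*(8 + b² + 6*b) = -24 - 18*b - 3*b²)
u*8 + h(-4, 0) = -11*8 + (-24 - 18*0 - 3*0²) = -88 + (-24 + 0 - 3*0) = -88 + (-24 + 0 + 0) = -88 - 24 = -112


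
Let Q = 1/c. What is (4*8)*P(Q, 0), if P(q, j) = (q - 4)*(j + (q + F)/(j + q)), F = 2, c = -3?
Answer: 2080/3 ≈ 693.33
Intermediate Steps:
Q = -1/3 (Q = 1/(-3) = -1/3 ≈ -0.33333)
P(q, j) = (-4 + q)*(j + (2 + q)/(j + q)) (P(q, j) = (q - 4)*(j + (q + 2)/(j + q)) = (-4 + q)*(j + (2 + q)/(j + q)))
(4*8)*P(Q, 0) = (4*8)*((-8 + (-1/3)**2 - 4*0**2 - 2*(-1/3) + 0*(-1/3)**2 - 1/3*0**2 - 4*0*(-1/3))/(0 - 1/3)) = 32*((-8 + 1/9 - 4*0 + 2/3 + 0*(1/9) - 1/3*0 + 0)/(-1/3)) = 32*(-3*(-8 + 1/9 + 0 + 2/3 + 0 + 0 + 0)) = 32*(-3*(-65/9)) = 32*(65/3) = 2080/3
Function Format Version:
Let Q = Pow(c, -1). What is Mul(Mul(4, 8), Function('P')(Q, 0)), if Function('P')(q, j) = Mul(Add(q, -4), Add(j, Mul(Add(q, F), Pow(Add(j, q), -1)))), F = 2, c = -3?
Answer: Rational(2080, 3) ≈ 693.33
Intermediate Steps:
Q = Rational(-1, 3) (Q = Pow(-3, -1) = Rational(-1, 3) ≈ -0.33333)
Function('P')(q, j) = Mul(Add(-4, q), Add(j, Mul(Pow(Add(j, q), -1), Add(2, q)))) (Function('P')(q, j) = Mul(Add(q, -4), Add(j, Mul(Add(q, 2), Pow(Add(j, q), -1)))) = Mul(Add(-4, q), Add(j, Mul(Add(2, q), Pow(Add(j, q), -1)))) = Mul(Add(-4, q), Add(j, Mul(Pow(Add(j, q), -1), Add(2, q)))))
Mul(Mul(4, 8), Function('P')(Q, 0)) = Mul(Mul(4, 8), Mul(Pow(Add(0, Rational(-1, 3)), -1), Add(-8, Pow(Rational(-1, 3), 2), Mul(-4, Pow(0, 2)), Mul(-2, Rational(-1, 3)), Mul(0, Pow(Rational(-1, 3), 2)), Mul(Rational(-1, 3), Pow(0, 2)), Mul(-4, 0, Rational(-1, 3))))) = Mul(32, Mul(Pow(Rational(-1, 3), -1), Add(-8, Rational(1, 9), Mul(-4, 0), Rational(2, 3), Mul(0, Rational(1, 9)), Mul(Rational(-1, 3), 0), 0))) = Mul(32, Mul(-3, Add(-8, Rational(1, 9), 0, Rational(2, 3), 0, 0, 0))) = Mul(32, Mul(-3, Rational(-65, 9))) = Mul(32, Rational(65, 3)) = Rational(2080, 3)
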